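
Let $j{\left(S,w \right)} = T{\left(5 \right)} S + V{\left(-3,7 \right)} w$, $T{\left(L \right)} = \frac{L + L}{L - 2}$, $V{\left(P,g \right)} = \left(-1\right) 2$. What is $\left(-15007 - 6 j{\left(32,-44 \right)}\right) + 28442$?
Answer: $12267$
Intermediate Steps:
$V{\left(P,g \right)} = -2$
$T{\left(L \right)} = \frac{2 L}{-2 + L}$
$j{\left(S,w \right)} = - 2 w + \frac{10 S}{3}$ ($j{\left(S,w \right)} = 2 \cdot 5 \frac{1}{-2 + 5} S - 2 w = 2 \cdot 5 \cdot \frac{1}{3} S - 2 w = \frac{10 S}{3} - 2 w = - 2 w + \frac{10 S}{3}$)
$\left(-15007 - 6 j{\left(32,-44 \right)}\right) + 28442 = \left(-15007 - 6 \left(\left(-2\right) \left(-44\right) + \frac{10}{3} \cdot 32\right)\right) + 28442 = \left(-15007 - 6 \left(88 + \frac{320}{3}\right)\right) + 28442 = \left(-15007 - 1168\right) + 28442 = -16175 + 28442 = 12267$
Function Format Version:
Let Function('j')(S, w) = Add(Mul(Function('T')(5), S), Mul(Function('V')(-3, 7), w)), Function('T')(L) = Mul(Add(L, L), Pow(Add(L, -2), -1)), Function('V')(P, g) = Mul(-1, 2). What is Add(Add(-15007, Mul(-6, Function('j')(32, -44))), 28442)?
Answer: 12267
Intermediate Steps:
Function('V')(P, g) = -2
Function('T')(L) = Mul(2, L, Pow(Add(-2, L), -1)) (Function('T')(L) = Mul(Mul(2, L), Pow(Add(-2, L), -1)) = Mul(2, L, Pow(Add(-2, L), -1)))
Function('j')(S, w) = Add(Mul(-2, w), Mul(Rational(10, 3), S)) (Function('j')(S, w) = Add(Mul(Mul(2, 5, Pow(Add(-2, 5), -1)), S), Mul(-2, w)) = Add(Mul(Mul(2, 5, Pow(3, -1)), S), Mul(-2, w)) = Add(Mul(Mul(2, 5, Rational(1, 3)), S), Mul(-2, w)) = Add(Mul(Rational(10, 3), S), Mul(-2, w)) = Add(Mul(-2, w), Mul(Rational(10, 3), S)))
Add(Add(-15007, Mul(-6, Function('j')(32, -44))), 28442) = Add(Add(-15007, Mul(-6, Add(Mul(-2, -44), Mul(Rational(10, 3), 32)))), 28442) = Add(Add(-15007, Mul(-6, Add(88, Rational(320, 3)))), 28442) = Add(Add(-15007, Mul(-6, Rational(584, 3))), 28442) = Add(Add(-15007, -1168), 28442) = Add(-16175, 28442) = 12267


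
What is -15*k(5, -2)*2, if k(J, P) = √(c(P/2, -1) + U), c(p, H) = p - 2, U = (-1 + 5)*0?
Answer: -30*I*√3 ≈ -51.962*I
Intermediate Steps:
U = 0 (U = 4*0 = 0)
c(p, H) = -2 + p
k(J, P) = √(-2 + P/2) (k(J, P) = √((-2 + P/2) + 0) = √(-2 + P/2))
-15*k(5, -2)*2 = -15*√(-8 + 2*(-2))/2*2 = -15*√(-8 - 4)/2*2 = -15*√(-12)/2*2 = -15*2*I*√3/2*2 = -15*I*√3*2 = -30*I*√3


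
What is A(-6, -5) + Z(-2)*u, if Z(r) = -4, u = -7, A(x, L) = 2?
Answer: 30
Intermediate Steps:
A(-6, -5) + Z(-2)*u = 2 - 4*(-7) = 2 + 28 = 30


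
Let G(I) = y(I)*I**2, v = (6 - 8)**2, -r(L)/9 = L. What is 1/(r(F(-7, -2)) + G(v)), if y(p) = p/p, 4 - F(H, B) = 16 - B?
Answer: 1/142 ≈ 0.0070423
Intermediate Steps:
F(H, B) = -12 + B (F(H, B) = 4 - (16 - B) = 4 + (-16 + B) = -12 + B)
r(L) = -9*L
y(p) = 1
v = 4 (v = (-2)**2 = 4)
G(I) = I**2 (G(I) = 1*I**2 = I**2)
1/(r(F(-7, -2)) + G(v)) = 1/(-9*(-12 - 2) + 4**2) = 1/(-9*(-14) + 16) = 1/(126 + 16) = 1/142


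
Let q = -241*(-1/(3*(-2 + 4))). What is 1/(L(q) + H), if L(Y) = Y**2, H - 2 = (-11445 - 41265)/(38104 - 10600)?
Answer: 13752/22188091 ≈ 0.00061979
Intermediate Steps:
q = 241/6 (q = -241/((-3*2)) = -241/(-6) = -241*(-1/6) = 241/6 ≈ 40.167)
H = 383/4584 (H = 2 + (-11445 - 41265)/(38104 - 10600) = 2 - 52710/27504 = 2 - 52710*1/27504 = 2 - 8785/4584 = 383/4584 ≈ 0.083552)
1/(L(q) + H) = 1/((241/6)**2 + 383/4584) = 1/(58081/36 + 383/4584) = 1/(22188091/13752) = 13752/22188091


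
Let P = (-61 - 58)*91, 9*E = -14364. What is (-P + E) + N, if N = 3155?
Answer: 12388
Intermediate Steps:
E = -1596 (E = (⅑)*(-14364) = -1596)
P = -10829 (P = -119*91 = -10829)
(-P + E) + N = (-1*(-10829) - 1596) + 3155 = (10829 - 1596) + 3155 = 9233 + 3155 = 12388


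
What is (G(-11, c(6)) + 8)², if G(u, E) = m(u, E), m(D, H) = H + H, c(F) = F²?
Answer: 6400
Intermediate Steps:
m(D, H) = 2*H
G(u, E) = 2*E
(G(-11, c(6)) + 8)² = (2*6² + 8)² = (2*36 + 8)² = (72 + 8)² = 80² = 6400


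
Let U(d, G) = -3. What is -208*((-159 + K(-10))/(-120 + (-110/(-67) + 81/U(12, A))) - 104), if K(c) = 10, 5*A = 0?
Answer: 208597584/9739 ≈ 21419.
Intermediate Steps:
A = 0 (A = (1/5)*0 = 0)
-208*((-159 + K(-10))/(-120 + (-110/(-67) + 81/U(12, A))) - 104) = -208*((-159 + 10)/(-120 + (-110/(-67) + 81/(-3))) - 104) = -208*(-149/(-120 + (-110*(-1/67) + 81*(-1/3))) - 104) = -208*(-149/(-120 + (110/67 - 27)) - 104) = -208*(-149/(-120 - 1699/67) - 104) = -208*(-149/(-9739/67) - 104) = -208*(-149*(-67/9739) - 104) = -208*(9983/9739 - 104) = -208*(-1002873/9739) = 208597584/9739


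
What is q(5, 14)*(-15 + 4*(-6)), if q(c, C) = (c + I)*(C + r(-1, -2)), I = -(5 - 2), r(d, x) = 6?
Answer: -1560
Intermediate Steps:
I = -3 (I = -1*3 = -3)
q(c, C) = (-3 + c)*(6 + C) (q(c, C) = (c - 3)*(C + 6) = (-3 + c)*(6 + C))
q(5, 14)*(-15 + 4*(-6)) = (-18 - 3*14 + 6*5 + 14*5)*(-15 + 4*(-6)) = (-18 - 42 + 30 + 70)*(-15 - 24) = 40*(-39) = -1560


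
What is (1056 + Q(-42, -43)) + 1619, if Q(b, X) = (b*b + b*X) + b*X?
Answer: 8051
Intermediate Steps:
Q(b, X) = b² + 2*X*b (Q(b, X) = (b² + X*b) + X*b = b² + 2*X*b)
(1056 + Q(-42, -43)) + 1619 = (1056 - 42*(-42 + 2*(-43))) + 1619 = (1056 - 42*(-42 - 86)) + 1619 = (1056 - 42*(-128)) + 1619 = (1056 + 5376) + 1619 = 6432 + 1619 = 8051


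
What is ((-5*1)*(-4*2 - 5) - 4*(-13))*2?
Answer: 234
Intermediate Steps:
((-5*1)*(-4*2 - 5) - 4*(-13))*2 = (-5*(-8 - 5) + 52)*2 = (-5*(-13) + 52)*2 = (65 + 52)*2 = 117*2 = 234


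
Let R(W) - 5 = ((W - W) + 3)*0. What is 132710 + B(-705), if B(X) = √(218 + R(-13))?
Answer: 132710 + √223 ≈ 1.3273e+5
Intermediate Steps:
R(W) = 5 (R(W) = 5 + ((W - W) + 3)*0 = 5 + (0 + 3)*0 = 5 + 3*0 = 5 + 0 = 5)
B(X) = √223 (B(X) = √(218 + 5) = √223)
132710 + B(-705) = 132710 + √223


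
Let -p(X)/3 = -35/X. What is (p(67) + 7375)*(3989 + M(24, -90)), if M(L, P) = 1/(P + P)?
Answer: 35486653037/1206 ≈ 2.9425e+7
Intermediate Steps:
p(X) = 105/X (p(X) = -(-105)/X = 105/X)
M(L, P) = 1/(2*P)
(p(67) + 7375)*(3989 + M(24, -90)) = (105/67 + 7375)*(3989 + (½)/(-90)) = (105*(1/67) + 7375)*(3989 + (½)*(-1/90)) = (105/67 + 7375)*(3989 - 1/180) = (494230/67)*(718019/180) = 35486653037/1206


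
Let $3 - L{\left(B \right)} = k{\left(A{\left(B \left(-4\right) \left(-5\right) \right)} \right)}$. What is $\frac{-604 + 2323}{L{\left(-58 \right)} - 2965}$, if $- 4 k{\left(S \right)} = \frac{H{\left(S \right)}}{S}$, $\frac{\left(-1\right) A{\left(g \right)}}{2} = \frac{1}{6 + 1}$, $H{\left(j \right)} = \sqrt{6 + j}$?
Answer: $- \frac{4525936}{7798613} + \frac{382 \sqrt{70}}{7798613} \approx -0.57994$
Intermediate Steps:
$A{\left(g \right)} = - \frac{2}{7}$ ($A{\left(g \right)} = - \frac{2}{6 + 1} = - \frac{2}{7}$)
$k{\left(S \right)} = - \frac{\sqrt{6 + S}}{4 S}$ ($k{\left(S \right)} = - \frac{\sqrt{6 + S} \frac{1}{S}}{4} = - \frac{\frac{1}{S} \sqrt{6 + S}}{4} = - \frac{\sqrt{6 + S}}{4 S}$)
$L{\left(B \right)} = 3 - \frac{\sqrt{70}}{4}$ ($L{\left(B \right)} = 3 - - \frac{\sqrt{6 - \frac{2}{7}}}{4 \left(- \frac{2}{7}\right)} = 3 - \left(- \frac{1}{4}\right) \left(- \frac{7}{2}\right) \sqrt{\frac{40}{7}} = 3 - \left(- \frac{1}{4}\right) \left(- \frac{7}{2}\right) \frac{2 \sqrt{70}}{7} = 3 - \frac{\sqrt{70}}{4}$)
$\frac{-604 + 2323}{L{\left(-58 \right)} - 2965} = \frac{-604 + 2323}{\left(3 - \frac{\sqrt{70}}{4}\right) - 2965} = \frac{1719}{-2962 - \frac{\sqrt{70}}{4}}$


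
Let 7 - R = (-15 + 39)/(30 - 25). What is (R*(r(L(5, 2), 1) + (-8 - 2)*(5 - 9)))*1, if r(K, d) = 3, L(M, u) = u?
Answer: 473/5 ≈ 94.600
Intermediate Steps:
R = 11/5 (R = 7 - (-15 + 39)/(30 - 25) = 7 - 24/5 = 11/5 ≈ 2.2000)
(R*(r(L(5, 2), 1) + (-8 - 2)*(5 - 9)))*1 = (11*(3 + (-8 - 2)*(5 - 9))/5)*1 = (11*(3 - 10*(-4))/5)*1 = (11*(3 + 40)/5)*1 = ((11/5)*43)*1 = (473/5)*1 = 473/5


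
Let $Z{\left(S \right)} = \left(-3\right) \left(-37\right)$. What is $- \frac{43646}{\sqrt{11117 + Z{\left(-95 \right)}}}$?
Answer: $- \frac{21823 \sqrt{2807}}{2807} \approx -411.9$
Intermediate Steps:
$Z{\left(S \right)} = 111$
$- \frac{43646}{\sqrt{11117 + Z{\left(-95 \right)}}} = - \frac{43646}{\sqrt{11117 + 111}} = - \frac{43646}{\sqrt{11228}} = - \frac{43646}{2 \sqrt{2807}} = - 43646 \frac{\sqrt{2807}}{5614} = - \frac{21823 \sqrt{2807}}{2807}$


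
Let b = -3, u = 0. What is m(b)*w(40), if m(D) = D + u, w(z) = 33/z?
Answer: -99/40 ≈ -2.4750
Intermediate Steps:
m(D) = D (m(D) = D + 0 = D)
m(b)*w(40) = -99/40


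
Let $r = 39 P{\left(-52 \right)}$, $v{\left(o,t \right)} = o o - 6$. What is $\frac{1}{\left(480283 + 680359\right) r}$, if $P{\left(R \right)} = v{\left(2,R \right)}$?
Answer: $- \frac{1}{90530076} \approx -1.1046 \cdot 10^{-8}$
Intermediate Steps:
$v{\left(o,t \right)} = -6 + o^{2}$ ($v{\left(o,t \right)} = o^{2} - 6 = -6 + o^{2}$)
$P{\left(R \right)} = -2$ ($P{\left(R \right)} = -6 + 2^{2} = -6 + 4 = -2$)
$r = -78$ ($r = 39 \left(-2\right) = -78$)
$\frac{1}{\left(480283 + 680359\right) r} = \frac{1}{\left(480283 + 680359\right) \left(-78\right)} = \frac{1}{1160642} \left(- \frac{1}{78}\right) = - \frac{1}{90530076}$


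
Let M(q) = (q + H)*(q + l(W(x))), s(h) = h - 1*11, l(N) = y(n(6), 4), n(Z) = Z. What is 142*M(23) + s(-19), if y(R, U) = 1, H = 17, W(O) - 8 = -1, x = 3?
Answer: 136290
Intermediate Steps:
W(O) = 7 (W(O) = 8 - 1 = 7)
l(N) = 1
s(h) = -11 + h (s(h) = h - 11 = -11 + h)
M(q) = (1 + q)*(17 + q) (M(q) = (q + 17)*(q + 1) = (17 + q)*(1 + q) = (1 + q)*(17 + q))
142*M(23) + s(-19) = 142*(17 + 23**2 + 18*23) + (-11 - 19) = 142*(17 + 529 + 414) - 30 = 142*960 - 30 = 136320 - 30 = 136290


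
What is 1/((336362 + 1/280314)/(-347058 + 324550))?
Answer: -6309307512/94286977669 ≈ -0.066916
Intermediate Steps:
1/((336362 + 1/280314)/(-347058 + 324550)) = 1/((336362 + 1/280314)/(-22508)) = 1/((94286977669/280314)*(-1/22508)) = 1/(-94286977669/6309307512) = -6309307512/94286977669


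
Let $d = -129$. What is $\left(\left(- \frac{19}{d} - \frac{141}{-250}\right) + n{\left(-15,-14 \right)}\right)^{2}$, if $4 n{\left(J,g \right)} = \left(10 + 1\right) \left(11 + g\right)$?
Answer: $\frac{236436145009}{4160250000} \approx 56.832$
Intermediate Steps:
$n{\left(J,g \right)} = \frac{121}{4} + \frac{11 g}{4}$ ($n{\left(J,g \right)} = \frac{\left(10 + 1\right) \left(11 + g\right)}{4} = \frac{11 \left(11 + g\right)}{4} = \frac{121 + 11 g}{4} = \frac{121}{4} + \frac{11 g}{4}$)
$\left(\left(- \frac{19}{d} - \frac{141}{-250}\right) + n{\left(-15,-14 \right)}\right)^{2} = \left(\left(- \frac{19}{-129} - \frac{141}{-250}\right) + \left(\frac{121}{4} + \frac{11}{4} \left(-14\right)\right)\right)^{2} = \left(\left(\left(-19\right) \left(- \frac{1}{129}\right) - - \frac{141}{250}\right) + \left(\frac{121}{4} - \frac{77}{2}\right)\right)^{2} = \left(\left(\frac{19}{129} + \frac{141}{250}\right) - \frac{33}{4}\right)^{2} = \left(\frac{22939}{32250} - \frac{33}{4}\right)^{2} = \left(- \frac{486247}{64500}\right)^{2} = \frac{236436145009}{4160250000}$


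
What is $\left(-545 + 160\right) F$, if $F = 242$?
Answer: $-93170$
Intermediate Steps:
$\left(-545 + 160\right) F = \left(-545 + 160\right) 242 = \left(-385\right) 242 = -93170$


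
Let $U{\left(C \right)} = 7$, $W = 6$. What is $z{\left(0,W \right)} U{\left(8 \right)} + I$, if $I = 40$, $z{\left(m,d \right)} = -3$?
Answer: $19$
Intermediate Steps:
$z{\left(0,W \right)} U{\left(8 \right)} + I = \left(-3\right) 7 + 40 = -21 + 40 = 19$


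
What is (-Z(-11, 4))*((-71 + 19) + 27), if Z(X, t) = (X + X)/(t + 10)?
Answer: -275/7 ≈ -39.286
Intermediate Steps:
Z(X, t) = 2*X/(10 + t) (Z(X, t) = (2*X)/(10 + t) = 2*X/(10 + t))
(-Z(-11, 4))*((-71 + 19) + 27) = (-2*(-11)/(10 + 4))*((-71 + 19) + 27) = (-2*(-11)/14)*(-52 + 27) = -2*(-11)/14*(-25) = -1*(-11/7)*(-25) = (11/7)*(-25) = -275/7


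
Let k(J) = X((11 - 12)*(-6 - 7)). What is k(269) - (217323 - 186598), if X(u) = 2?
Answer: -30723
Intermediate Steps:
k(J) = 2
k(269) - (217323 - 186598) = 2 - (217323 - 186598) = 2 - 1*30725 = 2 - 30725 = -30723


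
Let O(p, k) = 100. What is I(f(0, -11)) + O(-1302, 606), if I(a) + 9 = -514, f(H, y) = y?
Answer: -423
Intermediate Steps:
I(a) = -523 (I(a) = -9 - 514 = -523)
I(f(0, -11)) + O(-1302, 606) = -523 + 100 = -423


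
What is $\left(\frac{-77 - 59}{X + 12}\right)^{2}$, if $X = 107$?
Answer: $\frac{64}{49} \approx 1.3061$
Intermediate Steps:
$\left(\frac{-77 - 59}{X + 12}\right)^{2} = \left(\frac{-77 - 59}{107 + 12}\right)^{2} = \left(- \frac{136}{119}\right)^{2} = \left(\left(-136\right) \frac{1}{119}\right)^{2} = \left(- \frac{8}{7}\right)^{2} = \frac{64}{49}$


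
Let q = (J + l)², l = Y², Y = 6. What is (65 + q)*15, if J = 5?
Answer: 26190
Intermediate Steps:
l = 36 (l = 6² = 36)
q = 1681 (q = (5 + 36)² = 41² = 1681)
(65 + q)*15 = (65 + 1681)*15 = 1746*15 = 26190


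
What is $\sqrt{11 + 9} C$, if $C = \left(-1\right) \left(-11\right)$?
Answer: $22 \sqrt{5} \approx 49.193$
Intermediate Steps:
$C = 11$
$\sqrt{11 + 9} C = \sqrt{11 + 9} \cdot 11 = \sqrt{20} \cdot 11 = 2 \sqrt{5} \cdot 11 = 22 \sqrt{5}$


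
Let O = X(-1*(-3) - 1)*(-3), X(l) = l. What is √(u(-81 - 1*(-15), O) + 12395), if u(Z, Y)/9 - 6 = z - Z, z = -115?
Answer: 2*√3002 ≈ 109.58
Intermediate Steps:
O = -6 (O = (-1*(-3) - 1)*(-3) = (3 - 1)*(-3) = 2*(-3) = -6)
u(Z, Y) = -981 - 9*Z (u(Z, Y) = 54 + 9*(-115 - Z) = 54 + (-1035 - 9*Z) = -981 - 9*Z)
√(u(-81 - 1*(-15), O) + 12395) = √((-981 - 9*(-81 - 1*(-15))) + 12395) = √((-981 - 9*(-81 + 15)) + 12395) = √((-981 - 9*(-66)) + 12395) = √((-981 + 594) + 12395) = √(-387 + 12395) = √12008 = 2*√3002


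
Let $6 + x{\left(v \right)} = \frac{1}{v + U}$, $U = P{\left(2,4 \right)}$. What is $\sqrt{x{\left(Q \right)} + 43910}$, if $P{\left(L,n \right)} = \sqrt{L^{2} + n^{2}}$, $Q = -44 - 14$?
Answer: $\frac{\sqrt{5092862 - 175616 \sqrt{5}}}{2 \sqrt{29 - \sqrt{5}}} \approx 209.53$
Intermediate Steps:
$Q = -58$ ($Q = -44 - 14 = -58$)
$U = 2 \sqrt{5}$ ($U = \sqrt{2^{2} + 4^{2}} = \sqrt{4 + 16} = \sqrt{20} = 2 \sqrt{5} \approx 4.4721$)
$x{\left(v \right)} = -6 + \frac{1}{v + 2 \sqrt{5}}$
$\sqrt{x{\left(Q \right)} + 43910} = \sqrt{\frac{1 - 12 \sqrt{5} - -348}{-58 + 2 \sqrt{5}} + 43910} = \sqrt{\frac{1 - 12 \sqrt{5} + 348}{-58 + 2 \sqrt{5}} + 43910} = \sqrt{\frac{349 - 12 \sqrt{5}}{-58 + 2 \sqrt{5}} + 43910} = \sqrt{43910 + \frac{349 - 12 \sqrt{5}}{-58 + 2 \sqrt{5}}}$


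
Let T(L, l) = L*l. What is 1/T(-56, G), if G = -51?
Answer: 1/2856 ≈ 0.00035014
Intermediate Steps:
1/T(-56, G) = 1/(-56*(-51)) = 1/2856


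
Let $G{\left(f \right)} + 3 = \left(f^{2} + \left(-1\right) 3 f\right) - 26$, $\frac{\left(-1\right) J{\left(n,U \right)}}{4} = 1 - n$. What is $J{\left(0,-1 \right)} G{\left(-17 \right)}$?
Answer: $-1244$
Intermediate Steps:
$J{\left(n,U \right)} = -4 + 4 n$ ($J{\left(n,U \right)} = - 4 \left(1 - n\right) = -4 + 4 n$)
$G{\left(f \right)} = -29 + f^{2} - 3 f$ ($G{\left(f \right)} = -3 - \left(26 - f^{2} - \left(-1\right) 3 f\right) = -3 - \left(26 - f^{2} + 3 f\right) = -29 + f^{2} - 3 f$)
$J{\left(0,-1 \right)} G{\left(-17 \right)} = \left(-4 + 4 \cdot 0\right) \left(-29 + \left(-17\right)^{2} - -51\right) = \left(-4 + 0\right) \left(-29 + 289 + 51\right) = \left(-4\right) 311 = -1244$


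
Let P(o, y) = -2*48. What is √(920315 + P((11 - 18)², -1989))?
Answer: √920219 ≈ 959.28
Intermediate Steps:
P(o, y) = -96
√(920315 + P((11 - 18)², -1989)) = √(920315 - 96) = √920219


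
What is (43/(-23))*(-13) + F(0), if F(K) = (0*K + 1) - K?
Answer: 582/23 ≈ 25.304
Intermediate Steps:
F(K) = 1 - K (F(K) = (0 + 1) - K = 1 - K)
(43/(-23))*(-13) + F(0) = (43/(-23))*(-13) + (1 - 1*0) = (43*(-1/23))*(-13) + (1 + 0) = -43/23*(-13) + 1 = 559/23 + 1 = 582/23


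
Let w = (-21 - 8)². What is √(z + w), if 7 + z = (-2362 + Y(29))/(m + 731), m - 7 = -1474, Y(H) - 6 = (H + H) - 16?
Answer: √7085587/92 ≈ 28.933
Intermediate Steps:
Y(H) = -10 + 2*H (Y(H) = 6 + ((H + H) - 16) = 6 + (2*H - 16) = 6 + (-16 + 2*H) = -10 + 2*H)
w = 841 (w = (-29)² = 841)
m = -1467 (m = 7 - 1474 = -1467)
z = -1419/368 (z = -7 + (-2362 + (-10 + 2*29))/(-1467 + 731) = -7 + (-2362 + (-10 + 58))/(-736) = -7 + (-2362 + 48)*(-1/736) = -7 - 2314*(-1/736) = -7 + 1157/368 = -1419/368 ≈ -3.8560)
√(z + w) = √(-1419/368 + 841) = √(308069/368) = √7085587/92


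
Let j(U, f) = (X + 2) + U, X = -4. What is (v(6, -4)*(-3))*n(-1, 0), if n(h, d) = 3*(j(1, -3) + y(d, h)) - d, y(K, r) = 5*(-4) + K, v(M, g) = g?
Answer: -756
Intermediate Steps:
j(U, f) = -2 + U (j(U, f) = (-4 + 2) + U = -2 + U)
y(K, r) = -20 + K
n(h, d) = -63 + 2*d (n(h, d) = 3*((-2 + 1) + (-20 + d)) - d = 3*(-1 + (-20 + d)) - d = 3*(-21 + d) - d = (-63 + 3*d) - d = -63 + 2*d)
(v(6, -4)*(-3))*n(-1, 0) = (-4*(-3))*(-63 + 2*0) = 12*(-63 + 0) = 12*(-63) = -756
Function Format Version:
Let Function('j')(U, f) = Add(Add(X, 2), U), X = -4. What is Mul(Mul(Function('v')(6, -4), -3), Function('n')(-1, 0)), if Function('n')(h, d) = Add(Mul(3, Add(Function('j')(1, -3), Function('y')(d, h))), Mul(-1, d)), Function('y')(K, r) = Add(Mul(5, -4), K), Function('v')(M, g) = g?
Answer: -756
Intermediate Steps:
Function('j')(U, f) = Add(-2, U) (Function('j')(U, f) = Add(Add(-4, 2), U) = Add(-2, U))
Function('y')(K, r) = Add(-20, K)
Function('n')(h, d) = Add(-63, Mul(2, d)) (Function('n')(h, d) = Add(Mul(3, Add(Add(-2, 1), Add(-20, d))), Mul(-1, d)) = Add(Mul(3, Add(-1, Add(-20, d))), Mul(-1, d)) = Add(Mul(3, Add(-21, d)), Mul(-1, d)) = Add(Add(-63, Mul(3, d)), Mul(-1, d)) = Add(-63, Mul(2, d)))
Mul(Mul(Function('v')(6, -4), -3), Function('n')(-1, 0)) = Mul(Mul(-4, -3), Add(-63, Mul(2, 0))) = Mul(12, Add(-63, 0)) = Mul(12, -63) = -756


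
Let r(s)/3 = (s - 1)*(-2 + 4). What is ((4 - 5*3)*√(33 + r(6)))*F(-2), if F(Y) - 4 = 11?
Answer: -495*√7 ≈ -1309.6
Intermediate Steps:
r(s) = -6 + 6*s (r(s) = 3*((s - 1)*(-2 + 4)) = 3*((-1 + s)*2) = 3*(-2 + 2*s) = -6 + 6*s)
F(Y) = 15 (F(Y) = 4 + 11 = 15)
((4 - 5*3)*√(33 + r(6)))*F(-2) = ((4 - 5*3)*√(33 + (-6 + 6*6)))*15 = ((4 - 15)*√(33 + (-6 + 36)))*15 = -11*√(33 + 30)*15 = -33*√7*15 = -495*√7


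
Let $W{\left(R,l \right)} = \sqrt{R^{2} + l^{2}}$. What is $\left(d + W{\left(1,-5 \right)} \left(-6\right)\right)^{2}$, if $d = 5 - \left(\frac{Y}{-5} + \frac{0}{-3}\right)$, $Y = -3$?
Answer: $\frac{23884}{25} - \frac{264 \sqrt{26}}{5} \approx 686.13$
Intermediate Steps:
$d = \frac{22}{5}$ ($d = 5 - \left(- \frac{3}{-5} + \frac{0}{-3}\right) = 5 - \left(\left(-3\right) \left(- \frac{1}{5}\right) + 0 \left(- \frac{1}{3}\right)\right) = 5 - \left(\frac{3}{5} + 0\right) = 5 - \frac{3}{5} = \frac{22}{5} \approx 4.4$)
$\left(d + W{\left(1,-5 \right)} \left(-6\right)\right)^{2} = \left(\frac{22}{5} + \sqrt{1^{2} + \left(-5\right)^{2}} \left(-6\right)\right)^{2} = \left(\frac{22}{5} + \sqrt{1 + 25} \left(-6\right)\right)^{2} = \left(\frac{22}{5} + \sqrt{26} \left(-6\right)\right)^{2} = \left(\frac{22}{5} - 6 \sqrt{26}\right)^{2}$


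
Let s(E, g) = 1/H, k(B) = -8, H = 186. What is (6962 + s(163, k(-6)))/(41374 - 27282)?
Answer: 1294933/2621112 ≈ 0.49404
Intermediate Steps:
s(E, g) = 1/186
(6962 + s(163, k(-6)))/(41374 - 27282) = (6962 + 1/186)/(41374 - 27282) = (1294933/186)/14092 = (1294933/186)*(1/14092) = 1294933/2621112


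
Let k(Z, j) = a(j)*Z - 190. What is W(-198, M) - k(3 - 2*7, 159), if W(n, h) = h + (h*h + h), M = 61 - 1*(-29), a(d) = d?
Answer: 10219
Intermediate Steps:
M = 90 (M = 61 + 29 = 90)
k(Z, j) = -190 + Z*j (k(Z, j) = j*Z - 190 = Z*j - 190 = -190 + Z*j)
W(n, h) = h**2 + 2*h (W(n, h) = h + (h**2 + h) = h + (h + h**2) = h**2 + 2*h)
W(-198, M) - k(3 - 2*7, 159) = 90*(2 + 90) - (-190 + (3 - 2*7)*159) = 90*92 - (-190 + (3 - 14)*159) = 8280 - (-190 - 11*159) = 8280 - (-190 - 1749) = 8280 - 1*(-1939) = 8280 + 1939 = 10219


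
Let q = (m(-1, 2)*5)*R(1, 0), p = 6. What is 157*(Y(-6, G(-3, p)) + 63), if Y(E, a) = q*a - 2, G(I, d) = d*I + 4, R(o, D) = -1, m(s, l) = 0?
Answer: 9577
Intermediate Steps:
q = 0 (q = (0*5)*(-1) = 0*(-1) = 0)
G(I, d) = 4 + I*d (G(I, d) = I*d + 4 = 4 + I*d)
Y(E, a) = -2 (Y(E, a) = 0*a - 2 = 0 - 2 = -2)
157*(Y(-6, G(-3, p)) + 63) = 157*(-2 + 63) = 157*61 = 9577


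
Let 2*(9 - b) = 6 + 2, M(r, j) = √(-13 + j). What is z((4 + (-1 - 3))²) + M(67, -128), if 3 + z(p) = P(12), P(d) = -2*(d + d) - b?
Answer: -56 + I*√141 ≈ -56.0 + 11.874*I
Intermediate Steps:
b = 5 (b = 9 - (6 + 2)/2 = 9 - ½*8 = 9 - 4 = 5)
P(d) = -5 - 4*d (P(d) = -2*(d + d) - 1*5 = -4*d - 5 = -5 - 4*d)
z(p) = -56 (z(p) = -3 + (-5 - 4*12) = -3 + (-5 - 48) = -3 - 53 = -56)
z((4 + (-1 - 3))²) + M(67, -128) = -56 + √(-13 - 128) = -56 + √(-141) = -56 + I*√141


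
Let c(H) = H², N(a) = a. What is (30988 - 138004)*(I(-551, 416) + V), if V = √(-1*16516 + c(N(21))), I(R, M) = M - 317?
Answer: -10594584 - 535080*I*√643 ≈ -1.0595e+7 - 1.3568e+7*I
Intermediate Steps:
I(R, M) = -317 + M
V = 5*I*√643 (V = √(-1*16516 + 21²) = √(-16516 + 441) = √(-16075) = 5*I*√643 ≈ 126.79*I)
(30988 - 138004)*(I(-551, 416) + V) = (30988 - 138004)*((-317 + 416) + 5*I*√643) = -107016*(99 + 5*I*√643) = -10594584 - 535080*I*√643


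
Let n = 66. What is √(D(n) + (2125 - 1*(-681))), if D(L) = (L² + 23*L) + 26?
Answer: √8706 ≈ 93.306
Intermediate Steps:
D(L) = 26 + L² + 23*L
√(D(n) + (2125 - 1*(-681))) = √((26 + 66² + 23*66) + (2125 - 1*(-681))) = √((26 + 4356 + 1518) + (2125 + 681)) = √(5900 + 2806) = √8706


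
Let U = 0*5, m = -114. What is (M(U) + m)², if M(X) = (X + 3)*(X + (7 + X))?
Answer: 8649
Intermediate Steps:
U = 0
M(X) = (3 + X)*(7 + 2*X)
(M(U) + m)² = ((21 + 2*0² + 13*0) - 114)² = ((21 + 2*0 + 0) - 114)² = ((21 + 0 + 0) - 114)² = (21 - 114)² = (-93)² = 8649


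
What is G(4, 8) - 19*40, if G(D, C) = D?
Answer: -756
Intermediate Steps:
G(4, 8) - 19*40 = 4 - 19*40 = 4 - 760 = -756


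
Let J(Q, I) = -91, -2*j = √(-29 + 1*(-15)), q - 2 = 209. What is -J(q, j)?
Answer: 91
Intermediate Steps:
q = 211 (q = 2 + 209 = 211)
j = -I*√11 (j = -√(-29 + 1*(-15))/2 = -√(-29 - 15)/2 = -I*√11 ≈ -3.3166*I)
-J(q, j) = -1*(-91) = 91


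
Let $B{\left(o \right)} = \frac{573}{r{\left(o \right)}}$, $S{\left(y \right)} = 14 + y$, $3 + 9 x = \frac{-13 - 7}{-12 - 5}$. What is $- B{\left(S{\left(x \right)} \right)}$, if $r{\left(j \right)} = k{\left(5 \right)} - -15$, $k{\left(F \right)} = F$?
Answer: $- \frac{573}{20} \approx -28.65$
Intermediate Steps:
$r{\left(j \right)} = 20$ ($r{\left(j \right)} = 5 - -15 = 5 + 15 = 20$)
$x = - \frac{31}{153}$ ($x = - \frac{1}{3} + \frac{\left(-13 - 7\right) \frac{1}{-12 - 5}}{9} = - \frac{1}{3} + \frac{\left(-20\right) \frac{1}{-17}}{9} = - \frac{1}{3} + \frac{\left(-20\right) \left(- \frac{1}{17}\right)}{9} = - \frac{1}{3} + \frac{1}{9} \cdot \frac{20}{17} = - \frac{1}{3} + \frac{20}{153} = - \frac{31}{153} \approx -0.20261$)
$B{\left(o \right)} = \frac{573}{20}$
$- B{\left(S{\left(x \right)} \right)} = \left(-1\right) \frac{573}{20} = - \frac{573}{20}$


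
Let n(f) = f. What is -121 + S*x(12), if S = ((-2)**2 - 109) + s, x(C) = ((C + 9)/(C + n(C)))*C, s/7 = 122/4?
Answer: 4073/4 ≈ 1018.3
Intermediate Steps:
s = 427/2 (s = 7*(122/4) = 7*(122*(1/4)) = 7*(61/2) = 427/2 ≈ 213.50)
x(C) = 9/2 + C/2 (x(C) = ((C + 9)/(C + C))*C = ((9 + C)/((2*C)))*C = ((9 + C)*(1/(2*C)))*C = ((9 + C)/(2*C))*C = 9/2 + C/2)
S = 217/2 (S = ((-2)**2 - 109) + 427/2 = (4 - 109) + 427/2 = -105 + 427/2 = 217/2 ≈ 108.50)
-121 + S*x(12) = -121 + 217*(9/2 + (1/2)*12)/2 = -121 + 217*(9/2 + 6)/2 = -121 + (217/2)*(21/2) = -121 + 4557/4 = 4073/4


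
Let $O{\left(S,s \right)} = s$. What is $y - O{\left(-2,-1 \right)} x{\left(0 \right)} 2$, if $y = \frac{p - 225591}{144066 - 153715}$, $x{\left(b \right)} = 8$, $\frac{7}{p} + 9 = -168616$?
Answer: $\frac{64073284382}{1627062625} \approx 39.38$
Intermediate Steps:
$p = - \frac{7}{168625}$ ($p = \frac{7}{-9 - 168616} = \frac{7}{-168625} = 7 \left(- \frac{1}{168625}\right) = - \frac{7}{168625} \approx -4.1512 \cdot 10^{-5}$)
$y = \frac{38040282382}{1627062625}$ ($y = \frac{- \frac{7}{168625} - 225591}{144066 - 153715} = - \frac{38040282382}{168625 \left(-9649\right)} = \left(- \frac{38040282382}{168625}\right) \left(- \frac{1}{9649}\right) = \frac{38040282382}{1627062625} \approx 23.38$)
$y - O{\left(-2,-1 \right)} x{\left(0 \right)} 2 = \frac{38040282382}{1627062625} - \left(-1\right) 8 \cdot 2 = \frac{38040282382}{1627062625} - \left(-8\right) 2 = \frac{38040282382}{1627062625} - -16 = \frac{38040282382}{1627062625} + 16 = \frac{64073284382}{1627062625}$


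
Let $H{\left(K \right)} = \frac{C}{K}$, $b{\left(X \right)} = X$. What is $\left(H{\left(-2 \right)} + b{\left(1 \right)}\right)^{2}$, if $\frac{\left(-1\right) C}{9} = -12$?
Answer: $2809$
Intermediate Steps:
$C = 108$ ($C = \left(-9\right) \left(-12\right) = 108$)
$H{\left(K \right)} = \frac{108}{K}$
$\left(H{\left(-2 \right)} + b{\left(1 \right)}\right)^{2} = \left(\frac{108}{-2} + 1\right)^{2} = \left(108 \left(- \frac{1}{2}\right) + 1\right)^{2} = \left(-54 + 1\right)^{2} = \left(-53\right)^{2} = 2809$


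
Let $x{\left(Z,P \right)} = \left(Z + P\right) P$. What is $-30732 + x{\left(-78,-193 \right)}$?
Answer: $21571$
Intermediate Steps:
$x{\left(Z,P \right)} = P \left(P + Z\right)$ ($x{\left(Z,P \right)} = \left(P + Z\right) P = P \left(P + Z\right)$)
$-30732 + x{\left(-78,-193 \right)} = -30732 - 193 \left(-193 - 78\right) = -30732 - -52303 = -30732 + 52303 = 21571$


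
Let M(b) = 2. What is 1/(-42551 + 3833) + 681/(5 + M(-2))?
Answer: 26366951/271026 ≈ 97.286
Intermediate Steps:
1/(-42551 + 3833) + 681/(5 + M(-2)) = 1/(-42551 + 3833) + 681/(5 + 2) = 1/(-38718) + 681/7 = -1/38718 + 681*(⅐) = -1/38718 + 681/7 = 26366951/271026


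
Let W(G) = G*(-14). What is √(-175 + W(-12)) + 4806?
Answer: 4806 + I*√7 ≈ 4806.0 + 2.6458*I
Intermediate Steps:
W(G) = -14*G
√(-175 + W(-12)) + 4806 = √(-175 - 14*(-12)) + 4806 = √(-175 + 168) + 4806 = √(-7) + 4806 = I*√7 + 4806 = 4806 + I*√7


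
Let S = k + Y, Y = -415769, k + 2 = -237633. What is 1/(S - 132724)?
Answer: -1/786128 ≈ -1.2721e-6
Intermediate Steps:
k = -237635 (k = -2 - 237633 = -237635)
S = -653404 (S = -237635 - 415769 = -653404)
1/(S - 132724) = 1/(-653404 - 132724) = 1/(-786128) = -1/786128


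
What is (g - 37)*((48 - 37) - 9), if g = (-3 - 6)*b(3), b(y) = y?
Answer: -128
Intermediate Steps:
g = -27 (g = (-3 - 6)*3 = -9*3 = -27)
(g - 37)*((48 - 37) - 9) = (-27 - 37)*((48 - 37) - 9) = -64*(11 - 9) = -64*2 = -128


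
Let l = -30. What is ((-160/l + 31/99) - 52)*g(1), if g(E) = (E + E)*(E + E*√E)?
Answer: -18356/99 ≈ -185.41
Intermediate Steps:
g(E) = 2*E*(E + E^(3/2)) (g(E) = (2*E)*(E + E^(3/2)) = 2*E*(E + E^(3/2)))
((-160/l + 31/99) - 52)*g(1) = ((-160/(-30) + 31/99) - 52)*(2*1² + 2*1^(5/2)) = ((-160*(-1/30) + 31*(1/99)) - 52)*(2*1 + 2*1) = ((16/3 + 31/99) - 52)*(2 + 2) = (559/99 - 52)*4 = -4589/99*4 = -18356/99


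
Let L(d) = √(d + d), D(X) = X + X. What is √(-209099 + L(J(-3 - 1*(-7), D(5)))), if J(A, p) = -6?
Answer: √(-209099 + 2*I*√3) ≈ 0.004 + 457.27*I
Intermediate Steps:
D(X) = 2*X
L(d) = √2*√d (L(d) = √(2*d) = √2*√d)
√(-209099 + L(J(-3 - 1*(-7), D(5)))) = √(-209099 + √2*√(-6)) = √(-209099 + √2*(I*√6)) = √(-209099 + 2*I*√3)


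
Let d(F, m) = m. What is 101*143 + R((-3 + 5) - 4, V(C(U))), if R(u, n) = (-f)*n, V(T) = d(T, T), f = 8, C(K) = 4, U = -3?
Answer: 14411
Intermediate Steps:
V(T) = T
R(u, n) = -8*n (R(u, n) = (-1*8)*n = -8*n)
101*143 + R((-3 + 5) - 4, V(C(U))) = 101*143 - 8*4 = 14443 - 32 = 14411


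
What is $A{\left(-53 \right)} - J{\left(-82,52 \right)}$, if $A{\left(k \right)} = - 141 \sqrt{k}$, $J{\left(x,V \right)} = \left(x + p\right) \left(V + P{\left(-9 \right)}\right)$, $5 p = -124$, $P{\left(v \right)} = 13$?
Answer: $6942 - 141 i \sqrt{53} \approx 6942.0 - 1026.5 i$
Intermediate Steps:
$p = - \frac{124}{5}$ ($p = \frac{1}{5} \left(-124\right) = - \frac{124}{5} \approx -24.8$)
$J{\left(x,V \right)} = \left(13 + V\right) \left(- \frac{124}{5} + x\right)$ ($J{\left(x,V \right)} = \left(x - \frac{124}{5}\right) \left(V + 13\right) = \left(- \frac{124}{5} + x\right) \left(13 + V\right) = \left(13 + V\right) \left(- \frac{124}{5} + x\right)$)
$A{\left(-53 \right)} - J{\left(-82,52 \right)} = - 141 \sqrt{-53} - \left(- \frac{1612}{5} + 13 \left(-82\right) - \frac{6448}{5} + 52 \left(-82\right)\right) = - 141 i \sqrt{53} - \left(- \frac{1612}{5} - 1066 - \frac{6448}{5} - 4264\right) = - 141 i \sqrt{53} - -6942 = - 141 i \sqrt{53} + 6942 = 6942 - 141 i \sqrt{53}$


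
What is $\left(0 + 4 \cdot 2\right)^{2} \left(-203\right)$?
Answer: $-12992$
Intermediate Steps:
$\left(0 + 4 \cdot 2\right)^{2} \left(-203\right) = \left(0 + 8\right)^{2} \left(-203\right) = 8^{2} \left(-203\right) = 64 \left(-203\right) = -12992$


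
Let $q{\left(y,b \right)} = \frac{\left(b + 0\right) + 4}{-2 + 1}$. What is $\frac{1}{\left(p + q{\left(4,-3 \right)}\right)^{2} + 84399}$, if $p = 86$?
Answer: $\frac{1}{91624} \approx 1.0914 \cdot 10^{-5}$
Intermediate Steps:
$q{\left(y,b \right)} = -4 - b$ ($q{\left(y,b \right)} = \frac{b + 4}{-1} = \left(4 + b\right) \left(-1\right) = -4 - b$)
$\frac{1}{\left(p + q{\left(4,-3 \right)}\right)^{2} + 84399} = \frac{1}{\left(86 - 1\right)^{2} + 84399} = \frac{1}{85^{2} + 84399} = \frac{1}{7225 + 84399} = \frac{1}{91624}$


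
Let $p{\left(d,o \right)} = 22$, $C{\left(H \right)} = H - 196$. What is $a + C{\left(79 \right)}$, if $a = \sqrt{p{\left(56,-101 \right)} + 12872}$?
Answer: $-117 + \sqrt{12894} \approx -3.4482$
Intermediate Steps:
$C{\left(H \right)} = -196 + H$
$a = \sqrt{12894}$ ($a = \sqrt{22 + 12872} = \sqrt{12894} \approx 113.55$)
$a + C{\left(79 \right)} = \sqrt{12894} + \left(-196 + 79\right) = \sqrt{12894} - 117 = -117 + \sqrt{12894}$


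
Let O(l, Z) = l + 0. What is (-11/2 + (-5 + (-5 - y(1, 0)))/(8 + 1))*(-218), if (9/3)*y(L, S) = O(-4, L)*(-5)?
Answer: 43273/27 ≈ 1602.7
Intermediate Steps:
O(l, Z) = l
y(L, S) = 20/3 (y(L, S) = (-4*(-5))/3 = (1/3)*20 = 20/3)
(-11/2 + (-5 + (-5 - y(1, 0)))/(8 + 1))*(-218) = (-11/2 + (-5 + (-5 - 1*20/3))/(8 + 1))*(-218) = (-11*1/2 + (-5 + (-5 - 20/3))/9)*(-218) = (-11/2 + (-5 - 35/3)*(1/9))*(-218) = (-11/2 - 50/3*1/9)*(-218) = (-11/2 - 50/27)*(-218) = -397/54*(-218) = 43273/27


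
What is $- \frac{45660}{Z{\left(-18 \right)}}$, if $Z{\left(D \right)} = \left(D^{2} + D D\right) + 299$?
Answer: $- \frac{45660}{947} \approx -48.215$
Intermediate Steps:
$Z{\left(D \right)} = 299 + 2 D^{2}$ ($Z{\left(D \right)} = \left(D^{2} + D^{2}\right) + 299 = 2 D^{2} + 299 = 299 + 2 D^{2}$)
$- \frac{45660}{Z{\left(-18 \right)}} = - \frac{45660}{299 + 2 \left(-18\right)^{2}} = - \frac{45660}{299 + 2 \cdot 324} = - \frac{45660}{299 + 648} = - \frac{45660}{947}$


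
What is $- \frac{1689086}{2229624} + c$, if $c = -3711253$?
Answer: $- \frac{4137350223979}{1114812} \approx -3.7113 \cdot 10^{6}$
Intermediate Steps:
$- \frac{1689086}{2229624} + c = - \frac{1689086}{2229624} - 3711253 = \left(-1689086\right) \frac{1}{2229624} - 3711253 = - \frac{844543}{1114812} - 3711253 = - \frac{4137350223979}{1114812}$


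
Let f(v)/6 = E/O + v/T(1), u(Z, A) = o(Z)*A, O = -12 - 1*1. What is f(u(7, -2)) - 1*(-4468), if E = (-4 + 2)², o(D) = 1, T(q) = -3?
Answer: 58112/13 ≈ 4470.2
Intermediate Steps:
E = 4 (E = (-2)² = 4)
O = -13 (O = -12 - 1 = -13)
u(Z, A) = A (u(Z, A) = 1*A = A)
f(v) = -24/13 - 2*v (f(v) = 6*(4/(-13) + v/(-3)) = 6*(4*(-1/13) + v*(-⅓)) = 6*(-4/13 - v/3) = -24/13 - 2*v)
f(u(7, -2)) - 1*(-4468) = (-24/13 - 2*(-2)) - 1*(-4468) = (-24/13 + 4) + 4468 = 28/13 + 4468 = 58112/13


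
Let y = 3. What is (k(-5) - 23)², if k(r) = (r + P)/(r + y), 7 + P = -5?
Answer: 841/4 ≈ 210.25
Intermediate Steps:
P = -12 (P = -7 - 5 = -12)
k(r) = (-12 + r)/(3 + r) (k(r) = (r - 12)/(r + 3) = (-12 + r)/(3 + r))
(k(-5) - 23)² = ((-12 - 5)/(3 - 5) - 23)² = (-17/(-2) - 23)² = (-½*(-17) - 23)² = (17/2 - 23)² = (-29/2)² = 841/4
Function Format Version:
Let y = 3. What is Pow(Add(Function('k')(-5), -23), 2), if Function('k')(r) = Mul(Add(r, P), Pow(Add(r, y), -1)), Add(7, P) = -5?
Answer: Rational(841, 4) ≈ 210.25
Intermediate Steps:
P = -12 (P = Add(-7, -5) = -12)
Function('k')(r) = Mul(Pow(Add(3, r), -1), Add(-12, r)) (Function('k')(r) = Mul(Add(r, -12), Pow(Add(r, 3), -1)) = Mul(Add(-12, r), Pow(Add(3, r), -1)) = Mul(Pow(Add(3, r), -1), Add(-12, r)))
Pow(Add(Function('k')(-5), -23), 2) = Pow(Add(Mul(Pow(Add(3, -5), -1), Add(-12, -5)), -23), 2) = Pow(Add(Mul(Pow(-2, -1), -17), -23), 2) = Pow(Add(Mul(Rational(-1, 2), -17), -23), 2) = Pow(Add(Rational(17, 2), -23), 2) = Pow(Rational(-29, 2), 2) = Rational(841, 4)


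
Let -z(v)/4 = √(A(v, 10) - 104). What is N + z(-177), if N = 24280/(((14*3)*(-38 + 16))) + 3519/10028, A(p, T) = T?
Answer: -2611177/100716 - 4*I*√94 ≈ -25.926 - 38.781*I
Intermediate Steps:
z(v) = -4*I*√94 (z(v) = -4*√(10 - 104) = -4*I*√94)
N = -2611177/100716 (N = 24280/((42*(-22))) + 3519*(1/10028) = 24280/(-924) + 153/436 = 24280*(-1/924) + 153/436 = -6070/231 + 153/436 = -2611177/100716 ≈ -25.926)
N + z(-177) = -2611177/100716 - 4*I*√94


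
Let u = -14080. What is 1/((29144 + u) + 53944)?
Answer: 1/69008 ≈ 1.4491e-5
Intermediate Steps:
1/((29144 + u) + 53944) = 1/((29144 - 14080) + 53944) = 1/(15064 + 53944) = 1/69008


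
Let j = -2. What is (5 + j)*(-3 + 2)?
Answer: -3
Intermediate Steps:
(5 + j)*(-3 + 2) = (5 - 2)*(-3 + 2) = 3*(-1) = -3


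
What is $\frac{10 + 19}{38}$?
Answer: $\frac{29}{38} \approx 0.76316$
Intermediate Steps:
$\frac{10 + 19}{38} = \frac{1}{38} \cdot 29 = \frac{29}{38}$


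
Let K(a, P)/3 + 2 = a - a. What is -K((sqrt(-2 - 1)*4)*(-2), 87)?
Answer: 6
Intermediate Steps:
K(a, P) = -6 (K(a, P) = -6 + 3*(a - a) = -6 + 3*0 = -6 + 0 = -6)
-K((sqrt(-2 - 1)*4)*(-2), 87) = -1*(-6) = 6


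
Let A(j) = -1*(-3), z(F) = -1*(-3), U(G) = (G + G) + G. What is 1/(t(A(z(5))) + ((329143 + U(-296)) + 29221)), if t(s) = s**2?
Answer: 1/357485 ≈ 2.7973e-6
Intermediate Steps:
U(G) = 3*G (U(G) = 2*G + G = 3*G)
z(F) = 3
A(j) = 3
1/(t(A(z(5))) + ((329143 + U(-296)) + 29221)) = 1/(3**2 + ((329143 + 3*(-296)) + 29221)) = 1/(9 + ((329143 - 888) + 29221)) = 1/(9 + (328255 + 29221)) = 1/(9 + 357476) = 1/357485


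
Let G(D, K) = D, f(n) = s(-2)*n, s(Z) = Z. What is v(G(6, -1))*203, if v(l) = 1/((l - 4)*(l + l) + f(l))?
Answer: 203/12 ≈ 16.917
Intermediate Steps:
f(n) = -2*n
v(l) = 1/(-2*l + 2*l*(-4 + l)) (v(l) = 1/((l - 4)*(l + l) - 2*l) = 1/((-4 + l)*(2*l) - 2*l) = 1/(2*l*(-4 + l) - 2*l) = 1/(-2*l + 2*l*(-4 + l)))
v(G(6, -1))*203 = ((½)/(6*(-5 + 6)))*203 = ((½)*(⅙)/1)*203 = ((½)*(⅙)*1)*203 = (1/12)*203 = 203/12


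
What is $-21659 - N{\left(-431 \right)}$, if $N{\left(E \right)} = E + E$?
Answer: $-20797$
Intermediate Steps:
$N{\left(E \right)} = 2 E$
$-21659 - N{\left(-431 \right)} = -21659 - 2 \left(-431\right) = -21659 - -862 = -21659 + 862 = -20797$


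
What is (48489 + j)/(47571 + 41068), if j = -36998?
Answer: 11491/88639 ≈ 0.12964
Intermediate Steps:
(48489 + j)/(47571 + 41068) = (48489 - 36998)/(47571 + 41068) = 11491/88639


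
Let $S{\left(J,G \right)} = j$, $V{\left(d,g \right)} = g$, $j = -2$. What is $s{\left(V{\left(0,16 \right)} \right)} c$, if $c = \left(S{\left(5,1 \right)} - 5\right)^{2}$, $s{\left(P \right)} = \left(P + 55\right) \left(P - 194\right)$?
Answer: $-619262$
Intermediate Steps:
$S{\left(J,G \right)} = -2$
$s{\left(P \right)} = \left(-194 + P\right) \left(55 + P\right)$ ($s{\left(P \right)} = \left(55 + P\right) \left(-194 + P\right) = \left(-194 + P\right) \left(55 + P\right)$)
$c = 49$ ($c = \left(-2 - 5\right)^{2} = \left(-7\right)^{2} = 49$)
$s{\left(V{\left(0,16 \right)} \right)} c = \left(-10670 + 16^{2} - 2224\right) 49 = \left(-10670 + 256 - 2224\right) 49 = \left(-12638\right) 49 = -619262$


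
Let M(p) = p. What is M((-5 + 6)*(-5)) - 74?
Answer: -79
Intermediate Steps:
M((-5 + 6)*(-5)) - 74 = (-5 + 6)*(-5) - 74 = 1*(-5) - 74 = -5 - 74 = -79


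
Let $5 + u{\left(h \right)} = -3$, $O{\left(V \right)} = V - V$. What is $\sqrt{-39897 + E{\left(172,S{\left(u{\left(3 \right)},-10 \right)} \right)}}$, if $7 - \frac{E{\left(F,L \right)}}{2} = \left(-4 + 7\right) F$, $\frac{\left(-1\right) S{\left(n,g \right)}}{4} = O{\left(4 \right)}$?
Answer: $7 i \sqrt{835} \approx 202.27 i$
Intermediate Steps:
$O{\left(V \right)} = 0$
$u{\left(h \right)} = -8$ ($u{\left(h \right)} = -5 - 3 = -8$)
$S{\left(n,g \right)} = 0$ ($S{\left(n,g \right)} = \left(-4\right) 0 = 0$)
$E{\left(F,L \right)} = 14 - 6 F$ ($E{\left(F,L \right)} = 14 - 2 \left(-4 + 7\right) F = 14 - 2 \cdot 3 F = 14 - 6 F$)
$\sqrt{-39897 + E{\left(172,S{\left(u{\left(3 \right)},-10 \right)} \right)}} = \sqrt{-39897 + \left(14 - 1032\right)} = \sqrt{-39897 - 1018} = \sqrt{-40915} = 7 i \sqrt{835}$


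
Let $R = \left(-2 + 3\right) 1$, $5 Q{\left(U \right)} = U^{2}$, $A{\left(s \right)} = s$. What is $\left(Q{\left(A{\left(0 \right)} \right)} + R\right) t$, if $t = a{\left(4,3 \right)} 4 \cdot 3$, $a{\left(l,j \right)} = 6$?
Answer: $72$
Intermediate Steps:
$Q{\left(U \right)} = \frac{U^{2}}{5}$
$R = 1$ ($R = 1 \cdot 1 = 1$)
$t = 72$ ($t = 6 \cdot 4 \cdot 3 = 24 \cdot 3 = 72$)
$\left(Q{\left(A{\left(0 \right)} \right)} + R\right) t = \left(\frac{0^{2}}{5} + 1\right) 72 = \left(\frac{1}{5} \cdot 0 + 1\right) 72 = \left(0 + 1\right) 72 = 1 \cdot 72 = 72$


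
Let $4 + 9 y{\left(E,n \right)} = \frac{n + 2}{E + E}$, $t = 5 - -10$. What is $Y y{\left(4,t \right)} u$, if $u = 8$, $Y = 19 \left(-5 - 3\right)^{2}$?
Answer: $- \frac{6080}{3} \approx -2026.7$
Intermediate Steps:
$t = 15$ ($t = 5 + 10 = 15$)
$y{\left(E,n \right)} = - \frac{4}{9} + \frac{2 + n}{18 E}$ ($y{\left(E,n \right)} = - \frac{4}{9} + \frac{\left(n + 2\right) \frac{1}{E + E}}{9} = - \frac{4}{9} + \frac{\left(2 + n\right) \frac{1}{2 E}}{9} = - \frac{4}{9} + \frac{\frac{1}{2} \frac{1}{E} \left(2 + n\right)}{9} = - \frac{4}{9} + \frac{2 + n}{18 E}$)
$Y = 1216$ ($Y = 19 \left(-8\right)^{2} = 19 \cdot 64 = 1216$)
$Y y{\left(4,t \right)} u = 1216 \frac{2 + 15 - 32}{18 \cdot 4} \cdot 8 = 1216 \cdot \frac{1}{18} \cdot \frac{1}{4} \left(2 + 15 - 32\right) 8 = 1216 \cdot \frac{1}{18} \cdot \frac{1}{4} \left(-15\right) 8 = 1216 \left(- \frac{5}{24}\right) 8 = \left(- \frac{760}{3}\right) 8 = - \frac{6080}{3}$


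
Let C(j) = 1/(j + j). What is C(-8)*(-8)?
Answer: ½ ≈ 0.50000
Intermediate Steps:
C(j) = 1/(2*j)
C(-8)*(-8) = ((½)/(-8))*(-8) = ((½)*(-⅛))*(-8) = -1/16*(-8) = ½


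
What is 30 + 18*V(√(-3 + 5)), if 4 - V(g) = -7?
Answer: 228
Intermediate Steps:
V(g) = 11 (V(g) = 4 - 1*(-7) = 4 + 7 = 11)
30 + 18*V(√(-3 + 5)) = 30 + 18*11 = 30 + 198 = 228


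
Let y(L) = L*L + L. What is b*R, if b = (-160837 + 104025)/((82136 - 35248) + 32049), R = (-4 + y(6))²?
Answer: -82036528/78937 ≈ -1039.3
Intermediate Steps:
y(L) = L + L² (y(L) = L² + L = L + L²)
R = 1444 (R = (-4 + 6*(1 + 6))² = (-4 + 6*7)² = (-4 + 42)² = 38² = 1444)
b = -56812/78937 (b = -56812/(46888 + 32049) = -56812/78937 ≈ -0.71971)
b*R = -56812/78937*1444 = -82036528/78937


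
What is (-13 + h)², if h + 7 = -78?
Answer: 9604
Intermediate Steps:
h = -85 (h = -7 - 78 = -85)
(-13 + h)² = (-13 - 85)² = (-98)² = 9604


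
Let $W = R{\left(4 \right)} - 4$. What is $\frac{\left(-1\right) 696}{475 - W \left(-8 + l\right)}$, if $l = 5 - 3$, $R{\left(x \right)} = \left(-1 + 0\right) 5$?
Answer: $- \frac{696}{421} \approx -1.6532$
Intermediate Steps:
$R{\left(x \right)} = -5$ ($R{\left(x \right)} = \left(-1\right) 5 = -5$)
$l = 2$ ($l = 5 - 3 = 2$)
$W = -9$ ($W = -5 - 4 = -9$)
$\frac{\left(-1\right) 696}{475 - W \left(-8 + l\right)} = \frac{\left(-1\right) 696}{475 - - 9 \left(-8 + 2\right)} = - \frac{696}{475 - \left(-9\right) \left(-6\right)} = - \frac{696}{475 - 54} = - \frac{696}{421}$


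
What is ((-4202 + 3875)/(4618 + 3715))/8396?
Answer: -327/69963868 ≈ -4.6738e-6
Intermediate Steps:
((-4202 + 3875)/(4618 + 3715))/8396 = -327/8333*(1/8396) = -327*1/8333*(1/8396) = -327/8333*1/8396 = -327/69963868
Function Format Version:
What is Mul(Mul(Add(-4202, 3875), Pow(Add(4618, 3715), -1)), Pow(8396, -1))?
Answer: Rational(-327, 69963868) ≈ -4.6738e-6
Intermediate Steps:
Mul(Mul(Add(-4202, 3875), Pow(Add(4618, 3715), -1)), Pow(8396, -1)) = Mul(Mul(-327, Pow(8333, -1)), Rational(1, 8396)) = Mul(Mul(-327, Rational(1, 8333)), Rational(1, 8396)) = Mul(Rational(-327, 8333), Rational(1, 8396)) = Rational(-327, 69963868)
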